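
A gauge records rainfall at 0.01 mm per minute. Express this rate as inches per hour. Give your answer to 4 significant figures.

0.02362 in/hour

0.01 mm/minute × 0.0393701 in/mm × 60 minute/hour = 0.02362 in/hour.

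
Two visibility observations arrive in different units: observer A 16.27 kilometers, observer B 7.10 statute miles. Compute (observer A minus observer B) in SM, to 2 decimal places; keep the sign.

3.01 SM

observer A: 16.27 km = 10.1097 SM.
Difference: 10.1097 − 7.1000 = 3.01 SM.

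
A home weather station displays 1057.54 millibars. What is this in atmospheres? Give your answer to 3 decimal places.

1.044 atm

1 mb = 0.000986923 atm, so 1057.54 × 0.000986923 = 1.044 atm.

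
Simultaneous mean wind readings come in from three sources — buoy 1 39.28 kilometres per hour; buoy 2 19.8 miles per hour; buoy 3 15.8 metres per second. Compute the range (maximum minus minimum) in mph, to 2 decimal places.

buoy 1: 39.28 km/h = 24.4075 mph.
buoy 3: 15.8 m/s = 35.3436 mph.
Spread: 35.3436 − 19.8000 = 15.54 mph.

15.54 mph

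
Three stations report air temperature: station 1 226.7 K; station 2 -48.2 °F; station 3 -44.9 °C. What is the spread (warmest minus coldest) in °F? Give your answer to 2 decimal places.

station 1: 226.7 K = -46.450 °C.
station 2: -48.2 °F = -44.556 °C.
Spread: (-44.556) − (-46.450) = 1.894 °C = 3.41 °F.

3.41 °F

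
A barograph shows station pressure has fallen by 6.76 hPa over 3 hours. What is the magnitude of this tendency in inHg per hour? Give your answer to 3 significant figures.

6.76 hPa / 3 h × 0.02953 inHg/hPa = 0.0665 inHg/h.

0.0665 inHg per hour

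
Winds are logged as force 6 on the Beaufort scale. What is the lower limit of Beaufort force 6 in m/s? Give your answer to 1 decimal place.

10.8 m/s

Beaufort 6 (strong breeze) spans 10.8–13.8 m/s.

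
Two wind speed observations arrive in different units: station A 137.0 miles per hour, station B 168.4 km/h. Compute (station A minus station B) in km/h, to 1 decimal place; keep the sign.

52.1 km/h

station A: 137.0 mph = 220.480 km/h.
Difference: 220.480 − 168.400 = 52.1 km/h.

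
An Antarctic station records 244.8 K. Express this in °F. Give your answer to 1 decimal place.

-19.0 °F

First to °C: -28.35 °C.
Then to °F: -19.0 °F.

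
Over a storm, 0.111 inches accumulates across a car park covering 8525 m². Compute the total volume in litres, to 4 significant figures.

Depth: 0.111 in × 25.4 = 2.8194 mm.
1 mm over 1 m² is 1 L, so volume = 2.8194 × 8525 = 24035.385 L ≈ 24040 L.

24040 litres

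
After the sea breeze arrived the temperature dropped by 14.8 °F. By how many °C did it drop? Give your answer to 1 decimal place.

8.2 °C

Converting a difference, only the 9/5 scale factor applies: Δ°C = 14.8 × 0.5556 = 8.2 °C.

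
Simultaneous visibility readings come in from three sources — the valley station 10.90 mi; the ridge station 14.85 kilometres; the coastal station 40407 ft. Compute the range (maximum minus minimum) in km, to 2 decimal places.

the valley station: 10.90 SM = 17.5418 km.
the coastal station: 40407 ft = 12.3161 km.
Spread: 17.5418 − 12.3161 = 5.23 km.

5.23 km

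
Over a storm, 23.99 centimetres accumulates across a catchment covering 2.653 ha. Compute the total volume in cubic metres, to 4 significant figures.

Depth: 23.99 cm × 10 = 239.9 mm.
Area: 2.653 ha = 26530 m².
1 mm over 1 m² is 1 L, so volume = 239.9 × 26530 = 6364547 L = 6365 m³.

6365 cubic metres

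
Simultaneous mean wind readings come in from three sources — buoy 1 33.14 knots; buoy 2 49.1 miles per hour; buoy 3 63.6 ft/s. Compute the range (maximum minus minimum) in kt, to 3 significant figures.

buoy 2: 49.1 mph = 42.6667 kt.
buoy 3: 63.6 ft/s = 37.6820 kt.
Spread: 42.6667 − 33.1400 = 9.53 kt.

9.53 kt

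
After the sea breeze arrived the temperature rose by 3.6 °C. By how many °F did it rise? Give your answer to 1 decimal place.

6.5 °F

A change of 1 °C equals a change of 1.8 °F: Δ°F = 3.6 × 1.8 = 6.5 °F.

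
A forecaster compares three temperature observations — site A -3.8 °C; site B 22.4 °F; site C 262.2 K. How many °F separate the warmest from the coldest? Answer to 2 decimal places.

12.87 °F

site B: 22.4 °F = -5.333 °C.
site C: 262.2 K = -10.950 °C.
Spread: (-3.800) − (-10.950) = 7.150 °C = 12.87 °F.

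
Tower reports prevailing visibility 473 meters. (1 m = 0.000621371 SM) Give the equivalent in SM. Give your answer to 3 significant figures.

0.294 SM

1 m = 0.000621371 SM, so 473 × 0.000621371 = 0.294 SM.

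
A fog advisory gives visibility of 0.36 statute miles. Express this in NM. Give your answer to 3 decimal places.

1 SM = 0.868976 nmi, so 0.36 × 0.868976 = 0.313 nmi.

0.313 nmi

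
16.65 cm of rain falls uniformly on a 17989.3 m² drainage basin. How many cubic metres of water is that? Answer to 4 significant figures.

Depth: 16.65 cm × 10 = 166.5 mm.
1 mm over 1 m² is 1 L, so volume = 166.5 × 17989.3 = 2995218.4 L = 2995 m³.

2995 cubic metres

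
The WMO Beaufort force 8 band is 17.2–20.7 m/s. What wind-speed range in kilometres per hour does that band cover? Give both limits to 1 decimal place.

61.9 to 74.5 km/h

17.2–20.7 m/s × 3.6 = 61.9–74.5 km/h.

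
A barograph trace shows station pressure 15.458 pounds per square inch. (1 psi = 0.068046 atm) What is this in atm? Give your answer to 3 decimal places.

1 psi = 0.068046 atm, so 15.458 × 0.068046 = 1.052 atm.

1.052 atm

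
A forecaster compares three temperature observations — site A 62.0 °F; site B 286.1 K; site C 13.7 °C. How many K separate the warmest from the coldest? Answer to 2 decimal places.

3.72 K

site A: 62.0 °F = 16.667 °C.
site B: 286.1 K = 12.950 °C.
Spread: 16.667 − 12.950 = 3.717 °C.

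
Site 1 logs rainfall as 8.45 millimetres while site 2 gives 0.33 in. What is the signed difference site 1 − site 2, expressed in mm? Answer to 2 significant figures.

0.068 mm

site 2: 0.33 in = 8.38200 mm.
Difference: 8.45000 − 8.38200 = 0.068 mm.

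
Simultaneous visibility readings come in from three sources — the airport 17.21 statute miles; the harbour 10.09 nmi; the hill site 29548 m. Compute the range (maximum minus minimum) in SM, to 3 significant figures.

the harbour: 10.09 nmi = 11.6114 SM.
the hill site: 29548 m = 18.3603 SM.
Spread: 18.3603 − 11.6114 = 6.75 SM.

6.75 SM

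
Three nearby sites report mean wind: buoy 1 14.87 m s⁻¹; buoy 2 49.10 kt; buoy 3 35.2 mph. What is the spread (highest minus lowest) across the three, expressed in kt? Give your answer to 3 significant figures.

buoy 1: 14.87 m/s = 28.905 kt.
buoy 3: 35.2 mph = 30.588 kt.
Spread: 49.100 − 28.905 = 20.2 kt.

20.2 kt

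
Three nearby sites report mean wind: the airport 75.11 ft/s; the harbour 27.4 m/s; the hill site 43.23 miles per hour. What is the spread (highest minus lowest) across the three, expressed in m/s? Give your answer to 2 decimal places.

the airport: 75.11 ft/s = 22.8935 m/s.
the hill site: 43.23 mph = 19.3255 m/s.
Spread: 27.4000 − 19.3255 = 8.07 m/s.

8.07 m/s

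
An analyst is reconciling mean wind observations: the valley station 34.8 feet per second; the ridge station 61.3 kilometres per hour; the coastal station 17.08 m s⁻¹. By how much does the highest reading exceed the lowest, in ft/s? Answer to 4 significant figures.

the ridge station: 61.3 km/h = 55.8654 ft/s.
the coastal station: 17.08 m/s = 56.0367 ft/s.
Spread: 56.0367 − 34.8000 = 21.24 ft/s.

21.24 ft/s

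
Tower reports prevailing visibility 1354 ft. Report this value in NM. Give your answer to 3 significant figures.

1 ft = 0.000164579 nmi, so 1354 × 0.000164579 = 0.223 nmi.

0.223 nmi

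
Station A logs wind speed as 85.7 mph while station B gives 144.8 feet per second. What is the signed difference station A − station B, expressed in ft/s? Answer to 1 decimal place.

-19.1 ft/s

station A: 85.7 mph = 125.693 ft/s.
Difference: 125.693 − 144.800 = -19.1 ft/s.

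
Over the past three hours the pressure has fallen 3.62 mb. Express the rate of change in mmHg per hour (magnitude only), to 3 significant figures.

0.905 mmHg per hour

3.62 mb / 3 h × 0.750062 mmHg/mb = 0.905 mmHg/h.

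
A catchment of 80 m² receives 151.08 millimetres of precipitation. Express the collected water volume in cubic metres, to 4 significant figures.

12.09 cubic metres

1 mm over 1 m² is 1 L, so volume = 151.08 × 80 = 12086.4 L = 12.09 m³.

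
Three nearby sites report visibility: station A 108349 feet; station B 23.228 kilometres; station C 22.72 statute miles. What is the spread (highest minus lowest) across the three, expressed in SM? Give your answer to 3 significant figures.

8.29 SM

station A: 108349 ft = 20.5206 SM.
station B: 23.228 km = 14.4332 SM.
Spread: 22.7200 − 14.4332 = 8.29 SM.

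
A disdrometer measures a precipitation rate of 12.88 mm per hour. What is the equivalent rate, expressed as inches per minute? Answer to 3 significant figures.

0.00845 in/minute

12.88 mm/hour × 0.0393701 in/mm × 0.0166667 hour/minute = 0.00845 in/minute.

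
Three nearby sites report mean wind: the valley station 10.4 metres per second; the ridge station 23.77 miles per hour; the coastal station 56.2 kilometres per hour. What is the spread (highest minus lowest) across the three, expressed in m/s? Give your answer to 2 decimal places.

the ridge station: 23.77 mph = 10.6261 m/s.
the coastal station: 56.2 km/h = 15.6111 m/s.
Spread: 15.6111 − 10.4000 = 5.21 m/s.

5.21 m/s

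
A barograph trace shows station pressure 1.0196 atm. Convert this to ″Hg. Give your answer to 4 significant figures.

1 atm = 29.9213 inHg, so 1.0196 × 29.9213 = 30.51 inHg.

30.51 inHg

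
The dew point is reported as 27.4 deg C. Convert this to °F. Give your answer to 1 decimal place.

°F = °C × 9/5 + 32 = 27.4 × 1.8 + 32 = 81.3 °F.

81.3 °F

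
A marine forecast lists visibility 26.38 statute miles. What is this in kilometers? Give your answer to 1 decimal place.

42.5 km

1 SM = 1.60934 km, so 26.38 × 1.60934 = 42.5 km.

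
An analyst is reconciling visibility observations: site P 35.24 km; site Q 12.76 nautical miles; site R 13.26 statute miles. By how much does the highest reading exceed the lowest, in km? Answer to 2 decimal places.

13.90 km

site Q: 12.76 nmi = 23.6315 km.
site R: 13.26 SM = 21.3399 km.
Spread: 35.2400 − 21.3399 = 13.90 km.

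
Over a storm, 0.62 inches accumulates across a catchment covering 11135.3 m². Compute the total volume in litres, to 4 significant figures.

175400 litres

Depth: 0.62 in × 25.4 = 15.748 mm.
1 mm over 1 m² is 1 L, so volume = 15.748 × 11135.3 = 175358.7 L ≈ 175400 L.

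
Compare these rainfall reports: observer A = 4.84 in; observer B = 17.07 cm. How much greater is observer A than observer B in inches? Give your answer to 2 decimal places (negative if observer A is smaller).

-1.88 in

observer B: 17.07 cm = 6.7205 in.
Difference: 4.8400 − 6.7205 = -1.88 in.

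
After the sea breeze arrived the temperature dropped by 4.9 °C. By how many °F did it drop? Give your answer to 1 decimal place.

A change of 1 °C equals a change of 1.8 °F: Δ°F = 4.9 × 1.8 = 8.8 °F.

8.8 °F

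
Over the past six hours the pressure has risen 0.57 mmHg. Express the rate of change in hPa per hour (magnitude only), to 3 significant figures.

0.57 mmHg / 6 h × 1.33322 hPa/mmHg = 0.127 hPa/h.

0.127 hPa per hour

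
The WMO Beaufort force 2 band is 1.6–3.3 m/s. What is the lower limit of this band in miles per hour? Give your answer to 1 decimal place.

3.6 mph

1.6–3.3 m/s × 2.237 = 3.6–7.4 mph.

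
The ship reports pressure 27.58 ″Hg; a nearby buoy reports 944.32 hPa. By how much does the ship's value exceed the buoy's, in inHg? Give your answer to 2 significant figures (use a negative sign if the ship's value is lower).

-0.31 inHg

the buoy: 944.32 hPa = 27.8858 inHg.
Difference: 27.5800 − 27.8858 = -0.31 inHg.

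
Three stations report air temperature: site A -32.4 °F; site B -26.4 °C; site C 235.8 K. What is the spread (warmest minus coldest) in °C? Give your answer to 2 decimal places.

site A: -32.4 °F = -35.778 °C.
site C: 235.8 K = -37.350 °C.
Spread: (-26.400) − (-37.350) = 10.950 °C.

10.95 °C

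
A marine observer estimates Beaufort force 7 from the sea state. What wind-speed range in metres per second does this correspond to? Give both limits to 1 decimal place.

Beaufort 7 (near gale) spans 13.9–17.1 m/s.

13.9 to 17.1 m/s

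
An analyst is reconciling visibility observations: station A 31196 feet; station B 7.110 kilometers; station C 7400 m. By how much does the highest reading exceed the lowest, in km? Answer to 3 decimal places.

2.399 km

station A: 31196 ft = 9.50854 km.
station C: 7400 m = 7.40000 km.
Spread: 9.50854 − 7.11000 = 2.399 km.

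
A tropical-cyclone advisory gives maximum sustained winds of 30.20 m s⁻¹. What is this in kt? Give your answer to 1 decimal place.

58.7 kt

1 m/s = 1.94384 kt, so 30.20 × 1.94384 = 58.7 kt.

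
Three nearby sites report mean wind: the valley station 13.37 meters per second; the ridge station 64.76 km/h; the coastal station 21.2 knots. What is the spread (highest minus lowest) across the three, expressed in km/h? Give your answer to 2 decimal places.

25.50 km/h

the valley station: 13.37 m/s = 48.1320 km/h.
the coastal station: 21.2 kt = 39.2624 km/h.
Spread: 64.7600 − 39.2624 = 25.50 km/h.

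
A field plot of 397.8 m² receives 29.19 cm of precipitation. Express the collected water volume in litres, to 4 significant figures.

Depth: 29.19 cm × 10 = 291.9 mm.
1 mm over 1 m² is 1 L, so volume = 291.9 × 397.8 = 116117.82 L ≈ 116100 L.

116100 litres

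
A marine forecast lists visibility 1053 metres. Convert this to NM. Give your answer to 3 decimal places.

0.569 nmi

1 m = 0.000539957 nmi, so 1053 × 0.000539957 = 0.569 nmi.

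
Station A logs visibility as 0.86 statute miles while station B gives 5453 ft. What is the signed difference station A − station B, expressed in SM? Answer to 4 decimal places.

-0.1728 SM

station B: 5453 ft = 1.032765 SM.
Difference: 0.860000 − 1.032765 = -0.1728 SM.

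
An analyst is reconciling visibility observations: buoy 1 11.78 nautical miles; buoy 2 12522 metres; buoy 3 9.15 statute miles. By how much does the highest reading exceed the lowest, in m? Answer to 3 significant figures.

9290 m

buoy 1: 11.78 nmi = 21816.56 m.
buoy 3: 9.15 SM = 14725.50 m.
Spread: 21816.56 − 12522.00 = 9290 m.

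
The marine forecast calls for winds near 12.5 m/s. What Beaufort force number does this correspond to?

12.5 m/s lies in the Beaufort 6 band (strong breeze, 10.8–13.8 m/s).

Beaufort force 6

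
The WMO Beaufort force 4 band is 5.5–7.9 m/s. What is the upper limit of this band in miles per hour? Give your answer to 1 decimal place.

5.5–7.9 m/s × 2.237 = 12.3–17.7 mph.

17.7 mph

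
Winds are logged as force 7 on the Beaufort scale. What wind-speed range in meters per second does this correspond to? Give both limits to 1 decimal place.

13.9 to 17.1 m/s

Beaufort 7 (near gale) spans 13.9–17.1 m/s.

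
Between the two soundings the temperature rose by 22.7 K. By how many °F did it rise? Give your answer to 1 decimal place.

40.9 °F

A change of 1 °C equals a change of 1.8 °F: Δ°F = 22.7 × 1.8 = 40.9 °F.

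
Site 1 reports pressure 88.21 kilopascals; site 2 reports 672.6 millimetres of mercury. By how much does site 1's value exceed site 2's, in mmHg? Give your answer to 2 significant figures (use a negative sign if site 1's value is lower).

-11 mmHg

site 1: 88.21 kPa = 661.63 mmHg.
Difference: 661.63 − 672.60 = -11 mmHg.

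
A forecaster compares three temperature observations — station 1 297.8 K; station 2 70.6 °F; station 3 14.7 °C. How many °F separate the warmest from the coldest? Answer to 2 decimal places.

17.91 °F

station 1: 297.8 K = 24.650 °C.
station 2: 70.6 °F = 21.444 °C.
Spread: 24.650 − 14.700 = 9.950 °C = 17.91 °F.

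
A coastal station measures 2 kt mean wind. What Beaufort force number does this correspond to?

Beaufort force 1

2 kt lies in the Beaufort 1 band (light air, 1–3 kt).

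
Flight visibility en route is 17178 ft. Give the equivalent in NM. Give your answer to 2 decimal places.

2.83 nmi

1 ft = 0.000164579 nmi, so 17178 × 0.000164579 = 2.83 nmi.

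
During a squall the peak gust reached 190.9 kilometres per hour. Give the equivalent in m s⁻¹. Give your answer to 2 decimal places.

1 km/h = 0.277778 m/s, so 190.9 × 0.277778 = 53.03 m/s.

53.03 m/s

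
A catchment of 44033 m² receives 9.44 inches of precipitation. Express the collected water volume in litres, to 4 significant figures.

10560000 litres

Depth: 9.44 in × 25.4 = 239.776 mm.
1 mm over 1 m² is 1 L, so volume = 239.776 × 44033 = 10558057 L ≈ 10560000 L.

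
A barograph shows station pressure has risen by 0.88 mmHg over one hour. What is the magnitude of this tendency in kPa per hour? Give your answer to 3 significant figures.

0.117 kPa per hour

0.88 mmHg / 1 h × 0.133322 kPa/mmHg = 0.117 kPa/h.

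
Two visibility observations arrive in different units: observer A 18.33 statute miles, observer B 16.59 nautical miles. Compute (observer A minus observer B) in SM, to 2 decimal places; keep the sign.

observer B: 16.59 nmi = 19.0914 SM.
Difference: 18.3300 − 19.0914 = -0.76 SM.

-0.76 SM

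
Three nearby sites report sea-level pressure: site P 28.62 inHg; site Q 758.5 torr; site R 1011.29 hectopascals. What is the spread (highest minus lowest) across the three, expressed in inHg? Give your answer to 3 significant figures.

1.24 inHg

site Q: 758.5 mmHg = 29.8622 inHg.
site R: 1011.29 hPa = 29.8634 inHg.
Spread: 29.8634 − 28.6200 = 1.24 inHg.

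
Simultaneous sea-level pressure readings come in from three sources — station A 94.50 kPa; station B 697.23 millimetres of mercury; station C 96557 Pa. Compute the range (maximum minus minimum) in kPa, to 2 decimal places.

station B: 697.23 mmHg = 92.9564 kPa.
station C: 96557 Pa = 96.5570 kPa.
Spread: 96.5570 − 92.9564 = 3.60 kPa.

3.60 kPa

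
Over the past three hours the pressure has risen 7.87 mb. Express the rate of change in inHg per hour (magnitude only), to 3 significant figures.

0.0775 inHg per hour

7.87 mb / 3 h × 0.02953 inHg/mb = 0.0775 inHg/h.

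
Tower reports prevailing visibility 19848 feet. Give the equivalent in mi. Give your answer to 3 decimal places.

3.759 SM

1 ft = 0.000189394 SM, so 19848 × 0.000189394 = 3.759 SM.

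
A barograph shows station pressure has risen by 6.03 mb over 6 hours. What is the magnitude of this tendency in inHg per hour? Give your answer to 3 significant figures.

6.03 mb / 6 h × 0.02953 inHg/mb = 0.0297 inHg/h.

0.0297 inHg per hour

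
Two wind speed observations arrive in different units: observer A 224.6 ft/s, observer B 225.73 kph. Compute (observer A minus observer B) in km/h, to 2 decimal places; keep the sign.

20.72 km/h

observer A: 224.6 ft/s = 246.4491 km/h.
Difference: 246.4491 − 225.7300 = 20.72 km/h.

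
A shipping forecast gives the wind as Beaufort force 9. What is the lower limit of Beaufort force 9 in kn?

Beaufort 9 (strong gale) spans 41–47 knots.

41 kt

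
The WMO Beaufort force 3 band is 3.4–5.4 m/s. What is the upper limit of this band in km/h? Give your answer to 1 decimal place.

3.4–5.4 m/s × 3.6 = 12.2–19.4 km/h.

19.4 km/h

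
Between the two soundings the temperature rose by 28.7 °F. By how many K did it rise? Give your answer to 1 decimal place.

For a temperature change the 32° offset cancels: ΔK = 28.7 × 0.5556 = 15.9 K.

15.9 K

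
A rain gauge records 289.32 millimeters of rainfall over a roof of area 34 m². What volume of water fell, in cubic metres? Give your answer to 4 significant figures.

9.837 cubic metres

1 mm over 1 m² is 1 L, so volume = 289.32 × 34 = 9836.88 L = 9.837 m³.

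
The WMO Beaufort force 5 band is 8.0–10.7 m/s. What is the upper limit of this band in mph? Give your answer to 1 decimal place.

8.0–10.7 m/s × 2.237 = 17.9–23.9 mph.

23.9 mph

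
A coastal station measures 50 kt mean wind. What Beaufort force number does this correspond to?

Beaufort force 10

50 kt lies in the Beaufort 10 band (storm, 48–55 kt).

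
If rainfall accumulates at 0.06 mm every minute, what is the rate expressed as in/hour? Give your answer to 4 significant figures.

0.06 mm/minute × 0.0393701 in/mm × 60 minute/hour = 0.1417 in/hour.

0.1417 in/hour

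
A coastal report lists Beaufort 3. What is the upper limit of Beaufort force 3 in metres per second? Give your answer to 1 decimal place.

Beaufort 3 (gentle breeze) spans 3.4–5.4 m/s.

5.4 m/s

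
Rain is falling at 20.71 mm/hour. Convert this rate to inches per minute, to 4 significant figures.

20.71 mm/hour × 0.0393701 in/mm × 0.0166667 hour/minute = 0.01359 in/minute.

0.01359 in/minute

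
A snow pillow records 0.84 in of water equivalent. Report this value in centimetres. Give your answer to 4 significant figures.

1 in = 2.54 cm, so 0.84 × 2.54 = 2.134 cm.

2.134 cm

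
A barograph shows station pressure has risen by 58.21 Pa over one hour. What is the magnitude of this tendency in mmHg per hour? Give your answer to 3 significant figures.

58.21 Pa / 1 h × 0.00750062 mmHg/Pa = 0.437 mmHg/h.

0.437 mmHg per hour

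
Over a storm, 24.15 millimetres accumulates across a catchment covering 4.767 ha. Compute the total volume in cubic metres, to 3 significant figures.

1150 cubic metres

Area: 4.767 ha = 47670 m².
1 mm over 1 m² is 1 L, so volume = 24.15 × 47670 = 1151230.5 L = 1150 m³.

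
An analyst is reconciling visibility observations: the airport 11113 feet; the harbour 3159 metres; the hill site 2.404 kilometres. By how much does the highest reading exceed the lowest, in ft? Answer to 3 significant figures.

the harbour: 3159 m = 10364.17 ft.
the hill site: 2.404 km = 7887.14 ft.
Spread: 11113.00 − 7887.14 = 3230 ft.

3230 ft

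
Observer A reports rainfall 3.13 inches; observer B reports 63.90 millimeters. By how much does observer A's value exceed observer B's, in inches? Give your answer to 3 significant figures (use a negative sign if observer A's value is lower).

observer B: 63.90 mm = 2.51575 in.
Difference: 3.13000 − 2.51575 = 0.614 in.

0.614 in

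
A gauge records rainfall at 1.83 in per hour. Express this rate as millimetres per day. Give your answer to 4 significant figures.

1.83 in/hour × 25.4 mm/in × 24 hour/day = 1116 mm/day.

1116 mm/day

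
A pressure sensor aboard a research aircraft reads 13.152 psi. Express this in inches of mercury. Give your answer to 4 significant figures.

1 psi = 2.03602 inHg, so 13.152 × 2.03602 = 26.78 inHg.

26.78 inHg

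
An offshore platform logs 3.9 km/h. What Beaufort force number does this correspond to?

Beaufort force 1

3.9 km/h = 1.1 m/s, which is Beaufort 1 (light air, 0.3–1.5 m/s).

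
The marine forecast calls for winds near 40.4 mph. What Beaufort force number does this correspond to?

Beaufort force 8

40.4 mph = 18.1 m/s, which is Beaufort 8 (gale, 17.2–20.7 m/s).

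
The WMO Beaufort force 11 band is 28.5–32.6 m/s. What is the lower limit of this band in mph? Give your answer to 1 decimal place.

28.5–32.6 m/s × 2.237 = 63.8–72.9 mph.

63.8 mph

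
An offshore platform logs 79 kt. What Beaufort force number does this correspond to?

Beaufort force 12

79 kt lies in the Beaufort 12 band (hurricane force, ≥64 kt).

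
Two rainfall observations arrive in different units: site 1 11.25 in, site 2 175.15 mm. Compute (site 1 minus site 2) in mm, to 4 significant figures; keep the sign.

110.6 mm

site 1: 11.25 in = 285.750 mm.
Difference: 285.750 − 175.150 = 110.6 mm.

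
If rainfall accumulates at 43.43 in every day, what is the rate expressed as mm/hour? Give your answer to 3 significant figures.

46.0 mm/hour

43.43 in/day × 25.4 mm/in × 0.0416667 day/hour = 46.0 mm/hour.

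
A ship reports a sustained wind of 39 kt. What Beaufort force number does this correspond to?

39 kt lies in the Beaufort 8 band (gale, 34–40 kt).

Beaufort force 8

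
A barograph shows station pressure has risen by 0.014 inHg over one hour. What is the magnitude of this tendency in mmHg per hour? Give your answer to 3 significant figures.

0.014 inHg / 1 h × 25.4 mmHg/inHg = 0.356 mmHg/h.

0.356 mmHg per hour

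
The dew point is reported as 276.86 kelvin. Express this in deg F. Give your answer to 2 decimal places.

First to °C: 3.71 °C.
Then to °F: 38.68 °F.

38.68 °F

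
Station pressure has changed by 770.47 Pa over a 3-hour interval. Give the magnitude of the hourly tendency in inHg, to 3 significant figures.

0.0758 inHg per hour

770.47 Pa / 3 h × 0.0002953 inHg/Pa = 0.0758 inHg/h.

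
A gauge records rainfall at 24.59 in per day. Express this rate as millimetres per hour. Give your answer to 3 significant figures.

26.0 mm/hour

24.59 in/day × 25.4 mm/in × 0.0416667 day/hour = 26.0 mm/hour.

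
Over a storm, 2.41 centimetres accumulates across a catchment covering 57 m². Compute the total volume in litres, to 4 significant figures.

1374 litres

Depth: 2.41 cm × 10 = 24.1 mm.
1 mm over 1 m² is 1 L, so volume = 24.1 × 57 = 1373.7 L ≈ 1374 L.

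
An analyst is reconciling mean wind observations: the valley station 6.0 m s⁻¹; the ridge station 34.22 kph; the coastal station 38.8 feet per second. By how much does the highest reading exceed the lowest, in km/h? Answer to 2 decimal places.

the valley station: 6.0 m/s = 21.6000 km/h.
the coastal station: 38.8 ft/s = 42.5745 km/h.
Spread: 42.5745 − 21.6000 = 20.97 km/h.

20.97 km/h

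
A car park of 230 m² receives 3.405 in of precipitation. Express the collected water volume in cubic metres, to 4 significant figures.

19.89 cubic metres

Depth: 3.405 in × 25.4 = 86.487 mm.
1 mm over 1 m² is 1 L, so volume = 86.487 × 230 = 19892.01 L = 19.89 m³.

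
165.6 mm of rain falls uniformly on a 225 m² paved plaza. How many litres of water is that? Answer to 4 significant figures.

1 mm over 1 m² is 1 L, so volume = 165.6 × 225 = 37260 L.

37260 litres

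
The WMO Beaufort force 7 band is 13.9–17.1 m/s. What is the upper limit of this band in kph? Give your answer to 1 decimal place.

13.9–17.1 m/s × 3.6 = 50.0–61.6 km/h.

61.6 km/h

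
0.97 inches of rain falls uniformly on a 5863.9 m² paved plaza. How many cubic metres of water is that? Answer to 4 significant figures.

Depth: 0.97 in × 25.4 = 24.638 mm.
1 mm over 1 m² is 1 L, so volume = 24.638 × 5863.9 = 144474.77 L = 144.5 m³.

144.5 cubic metres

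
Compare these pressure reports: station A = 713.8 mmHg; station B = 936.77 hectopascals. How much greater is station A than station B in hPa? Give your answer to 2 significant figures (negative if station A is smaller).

15 hPa

station A: 713.8 mmHg = 951.66 hPa.
Difference: 951.66 − 936.77 = 15 hPa.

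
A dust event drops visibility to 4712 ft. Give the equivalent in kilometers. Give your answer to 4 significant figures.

1.436 km

1 ft = 0.0003048 km, so 4712 × 0.0003048 = 1.436 km.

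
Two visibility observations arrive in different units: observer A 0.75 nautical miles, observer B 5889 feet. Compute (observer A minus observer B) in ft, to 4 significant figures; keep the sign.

observer A: 0.75 nmi = 4557.09 ft.
Difference: 4557.09 − 5889.00 = -1332 ft.

-1332 ft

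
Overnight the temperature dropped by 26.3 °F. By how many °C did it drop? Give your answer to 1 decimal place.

14.6 °C

Converting a difference, only the 9/5 scale factor applies: Δ°C = 26.3 × 0.5556 = 14.6 °C.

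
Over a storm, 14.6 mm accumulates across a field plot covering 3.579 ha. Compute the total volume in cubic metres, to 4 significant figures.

522.5 cubic metres

Area: 3.579 ha = 35790 m².
1 mm over 1 m² is 1 L, so volume = 14.6 × 35790 = 522534 L = 522.5 m³.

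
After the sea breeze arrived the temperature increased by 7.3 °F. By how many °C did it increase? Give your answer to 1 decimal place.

A change of 1 °C equals a change of 1.8 °F: Δ°C = 7.3 × 0.5556 = 4.1 °C.

4.1 °C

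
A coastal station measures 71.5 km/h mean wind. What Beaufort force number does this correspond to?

71.5 km/h = 19.9 m/s, which is Beaufort 8 (gale, 17.2–20.7 m/s).

Beaufort force 8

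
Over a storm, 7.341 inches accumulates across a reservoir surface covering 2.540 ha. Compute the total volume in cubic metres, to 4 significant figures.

Depth: 7.341 in × 25.4 = 186.4614 mm.
Area: 2.540 ha = 25400 m².
1 mm over 1 m² is 1 L, so volume = 186.4614 × 25400 = 4736119.6 L = 4736 m³.

4736 cubic metres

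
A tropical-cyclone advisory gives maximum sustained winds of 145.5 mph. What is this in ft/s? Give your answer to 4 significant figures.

1 mph = 1.46667 ft/s, so 145.5 × 1.46667 = 213.4 ft/s.

213.4 ft/s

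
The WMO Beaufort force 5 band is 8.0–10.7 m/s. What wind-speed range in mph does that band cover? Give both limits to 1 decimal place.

8.0–10.7 m/s × 2.237 = 17.9–23.9 mph.

17.9 to 23.9 mph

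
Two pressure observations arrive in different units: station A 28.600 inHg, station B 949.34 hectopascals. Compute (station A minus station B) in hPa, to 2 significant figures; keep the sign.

19 hPa

station A: 28.600 inHg = 968.51 hPa.
Difference: 968.51 − 949.34 = 19 hPa.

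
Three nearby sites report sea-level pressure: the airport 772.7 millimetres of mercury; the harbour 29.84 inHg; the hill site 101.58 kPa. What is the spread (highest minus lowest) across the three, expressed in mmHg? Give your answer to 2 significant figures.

15 mmHg

the harbour: 29.84 inHg = 757.94 mmHg.
the hill site: 101.58 kPa = 761.91 mmHg.
Spread: 772.70 − 757.94 = 15 mmHg.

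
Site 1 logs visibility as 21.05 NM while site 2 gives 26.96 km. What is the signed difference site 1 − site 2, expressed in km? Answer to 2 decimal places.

site 1: 21.05 nmi = 38.9846 km.
Difference: 38.9846 − 26.9600 = 12.02 km.

12.02 km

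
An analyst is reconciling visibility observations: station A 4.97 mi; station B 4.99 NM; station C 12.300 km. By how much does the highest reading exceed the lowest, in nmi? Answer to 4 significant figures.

2.323 nmi

station A: 4.97 SM = 4.31881 nmi.
station C: 12.300 km = 6.64147 nmi.
Spread: 6.64147 − 4.31881 = 2.323 nmi.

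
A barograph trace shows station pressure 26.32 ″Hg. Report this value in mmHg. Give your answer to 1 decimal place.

668.5 mmHg

1 inHg = 25.4 mmHg, so 26.32 × 25.4 = 668.5 mmHg.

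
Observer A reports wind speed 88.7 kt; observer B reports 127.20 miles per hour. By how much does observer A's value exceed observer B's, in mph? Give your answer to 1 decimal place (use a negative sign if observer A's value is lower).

observer A: 88.7 kt = 102.074 mph.
Difference: 102.074 − 127.200 = -25.1 mph.

-25.1 mph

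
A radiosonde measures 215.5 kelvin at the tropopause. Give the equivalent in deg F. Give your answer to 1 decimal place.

-71.8 °F

First to °C: -57.65 °C.
Then to °F: -71.8 °F.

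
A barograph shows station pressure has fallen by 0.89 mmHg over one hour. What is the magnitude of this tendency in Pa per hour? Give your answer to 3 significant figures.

119 Pa per hour

0.89 mmHg / 1 h × 133.322 Pa/mmHg = 119 Pa/h.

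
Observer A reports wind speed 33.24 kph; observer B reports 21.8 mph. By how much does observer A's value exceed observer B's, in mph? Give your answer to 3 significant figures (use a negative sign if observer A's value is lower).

observer A: 33.24 km/h = 20.6544 mph.
Difference: 20.6544 − 21.8000 = -1.15 mph.

-1.15 mph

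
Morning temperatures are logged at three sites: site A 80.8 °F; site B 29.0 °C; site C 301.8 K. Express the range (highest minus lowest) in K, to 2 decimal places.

1.89 K

site A: 80.8 °F = 27.111 °C.
site C: 301.8 K = 28.650 °C.
Spread: 29.000 − 27.111 = 1.889 °C.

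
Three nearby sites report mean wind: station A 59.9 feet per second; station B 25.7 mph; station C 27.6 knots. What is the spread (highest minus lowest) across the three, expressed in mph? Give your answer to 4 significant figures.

15.14 mph

station A: 59.9 ft/s = 40.8409 mph.
station C: 27.6 kt = 31.7615 mph.
Spread: 40.8409 − 25.7000 = 15.14 mph.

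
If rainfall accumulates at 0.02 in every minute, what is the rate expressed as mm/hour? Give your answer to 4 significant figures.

30.48 mm/hour

0.02 in/minute × 25.4 mm/in × 60 minute/hour = 30.48 mm/hour.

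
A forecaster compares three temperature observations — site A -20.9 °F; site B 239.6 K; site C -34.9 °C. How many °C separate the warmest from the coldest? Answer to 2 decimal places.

site A: -20.9 °F = -29.389 °C.
site B: 239.6 K = -33.550 °C.
Spread: (-29.389) − (-34.900) = 5.511 °C.

5.51 °C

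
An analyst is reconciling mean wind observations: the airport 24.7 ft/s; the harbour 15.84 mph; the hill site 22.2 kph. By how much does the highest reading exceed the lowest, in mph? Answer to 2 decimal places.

3.05 mph

the airport: 24.7 ft/s = 16.8409 mph.
the hill site: 22.2 km/h = 13.7944 mph.
Spread: 16.8409 − 13.7944 = 3.05 mph.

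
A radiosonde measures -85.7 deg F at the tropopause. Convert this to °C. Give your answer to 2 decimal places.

-65.39 °C

°C = (°F − 32) × 5/9 = (-85.7 − 32) / 1.8 = -65.39 °C.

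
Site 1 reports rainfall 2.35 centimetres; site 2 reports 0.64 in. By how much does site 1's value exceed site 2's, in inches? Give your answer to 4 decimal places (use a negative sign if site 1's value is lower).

0.2852 in

site 1: 2.35 cm = 0.925197 in.
Difference: 0.925197 − 0.640000 = 0.2852 in.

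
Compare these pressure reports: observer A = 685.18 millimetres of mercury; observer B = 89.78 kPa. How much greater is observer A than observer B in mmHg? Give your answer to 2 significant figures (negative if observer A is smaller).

12 mmHg

observer B: 89.78 kPa = 673.41 mmHg.
Difference: 685.18 − 673.41 = 12 mmHg.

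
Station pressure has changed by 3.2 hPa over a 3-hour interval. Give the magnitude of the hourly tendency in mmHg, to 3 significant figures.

0.800 mmHg per hour

3.2 hPa / 3 h × 0.750062 mmHg/hPa = 0.800 mmHg/h.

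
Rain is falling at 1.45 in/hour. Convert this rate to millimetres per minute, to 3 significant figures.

1.45 in/hour × 25.4 mm/in × 0.0166667 hour/minute = 0.614 mm/minute.

0.614 mm/minute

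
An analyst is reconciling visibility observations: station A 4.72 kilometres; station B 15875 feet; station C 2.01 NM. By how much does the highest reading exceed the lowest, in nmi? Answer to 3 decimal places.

station A: 4.72 km = 2.54860 nmi.
station B: 15875 ft = 2.61269 nmi.
Spread: 2.61269 − 2.01000 = 0.603 nmi.

0.603 nmi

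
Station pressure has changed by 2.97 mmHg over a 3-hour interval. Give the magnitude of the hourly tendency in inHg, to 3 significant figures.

0.0390 inHg per hour

2.97 mmHg / 3 h × 0.0393701 inHg/mmHg = 0.0390 inHg/h.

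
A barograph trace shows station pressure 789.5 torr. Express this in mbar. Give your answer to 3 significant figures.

1050 mb

1 mmHg = 1.33322 mb, so 789.5 × 1.33322 = 1050 mb.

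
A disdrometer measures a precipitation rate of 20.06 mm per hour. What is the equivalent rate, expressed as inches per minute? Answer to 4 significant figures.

20.06 mm/hour × 0.0393701 in/mm × 0.0166667 hour/minute = 0.01316 in/minute.

0.01316 in/minute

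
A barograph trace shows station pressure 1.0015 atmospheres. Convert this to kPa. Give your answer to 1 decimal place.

1 atm = 101.325 kPa, so 1.0015 × 101.325 = 101.5 kPa.

101.5 kPa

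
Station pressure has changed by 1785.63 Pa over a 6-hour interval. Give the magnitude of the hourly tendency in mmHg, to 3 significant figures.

1785.63 Pa / 6 h × 0.00750062 mmHg/Pa = 2.23 mmHg/h.

2.23 mmHg per hour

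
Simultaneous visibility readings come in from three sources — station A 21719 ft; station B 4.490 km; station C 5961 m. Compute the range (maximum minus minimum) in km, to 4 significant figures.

station A: 21719 ft = 6.61995 km.
station C: 5961 m = 5.96100 km.
Spread: 6.61995 − 4.49000 = 2.130 km.

2.130 km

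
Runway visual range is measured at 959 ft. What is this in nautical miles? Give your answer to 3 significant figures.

0.158 nmi

1 ft = 0.000164579 nmi, so 959 × 0.000164579 = 0.158 nmi.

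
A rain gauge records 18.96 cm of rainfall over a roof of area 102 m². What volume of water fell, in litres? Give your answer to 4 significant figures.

19340 litres

Depth: 18.96 cm × 10 = 189.6 mm.
1 mm over 1 m² is 1 L, so volume = 189.6 × 102 = 19339.2 L ≈ 19340 L.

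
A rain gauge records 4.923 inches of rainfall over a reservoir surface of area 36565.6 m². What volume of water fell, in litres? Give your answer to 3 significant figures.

Depth: 4.923 in × 25.4 = 125.0442 mm.
1 mm over 1 m² is 1 L, so volume = 125.0442 × 36565.6 = 4572316.2 L ≈ 4570000 L.

4570000 litres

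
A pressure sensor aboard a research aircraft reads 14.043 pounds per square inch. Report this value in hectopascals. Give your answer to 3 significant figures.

1 psi = 68.9476 hPa, so 14.043 × 68.9476 = 968 hPa.

968 hPa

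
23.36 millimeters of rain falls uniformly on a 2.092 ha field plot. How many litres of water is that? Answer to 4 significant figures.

488700 litres

Area: 2.092 ha = 20920 m².
1 mm over 1 m² is 1 L, so volume = 23.36 × 20920 = 488691.2 L ≈ 488700 L.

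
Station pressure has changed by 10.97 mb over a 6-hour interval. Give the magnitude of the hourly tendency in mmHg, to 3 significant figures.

10.97 mb / 6 h × 0.750062 mmHg/mb = 1.37 mmHg/h.

1.37 mmHg per hour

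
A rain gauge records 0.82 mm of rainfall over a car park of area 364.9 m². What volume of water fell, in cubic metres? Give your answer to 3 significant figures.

0.299 cubic metres

1 mm over 1 m² is 1 L, so volume = 0.82 × 364.9 = 299.218 L = 0.299 m³.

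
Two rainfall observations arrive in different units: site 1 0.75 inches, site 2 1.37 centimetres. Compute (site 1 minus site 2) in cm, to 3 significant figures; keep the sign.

site 1: 0.75 in = 1.90500 cm.
Difference: 1.90500 − 1.37000 = 0.535 cm.

0.535 cm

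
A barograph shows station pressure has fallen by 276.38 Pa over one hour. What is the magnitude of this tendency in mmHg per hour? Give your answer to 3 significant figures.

2.07 mmHg per hour

276.38 Pa / 1 h × 0.00750062 mmHg/Pa = 2.07 mmHg/h.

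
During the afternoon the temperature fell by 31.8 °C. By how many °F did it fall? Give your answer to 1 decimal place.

57.2 °F

A change of 1 °C equals a change of 1.8 °F: Δ°F = 31.8 × 1.8 = 57.2 °F.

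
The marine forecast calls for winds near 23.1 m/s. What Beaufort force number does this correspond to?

Beaufort force 9

23.1 m/s lies in the Beaufort 9 band (strong gale, 20.8–24.4 m/s).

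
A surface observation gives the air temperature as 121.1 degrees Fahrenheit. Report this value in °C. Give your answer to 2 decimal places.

°C = (°F − 32) × 5/9 = (121.1 − 32) / 1.8 = 49.50 °C.

49.50 °C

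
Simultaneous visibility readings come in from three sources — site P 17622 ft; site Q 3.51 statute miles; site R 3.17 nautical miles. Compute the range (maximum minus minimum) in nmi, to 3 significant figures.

site P: 17622 ft = 2.90021 nmi.
site Q: 3.51 SM = 3.05011 nmi.
Spread: 3.17000 − 2.90021 = 0.270 nmi.

0.270 nmi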